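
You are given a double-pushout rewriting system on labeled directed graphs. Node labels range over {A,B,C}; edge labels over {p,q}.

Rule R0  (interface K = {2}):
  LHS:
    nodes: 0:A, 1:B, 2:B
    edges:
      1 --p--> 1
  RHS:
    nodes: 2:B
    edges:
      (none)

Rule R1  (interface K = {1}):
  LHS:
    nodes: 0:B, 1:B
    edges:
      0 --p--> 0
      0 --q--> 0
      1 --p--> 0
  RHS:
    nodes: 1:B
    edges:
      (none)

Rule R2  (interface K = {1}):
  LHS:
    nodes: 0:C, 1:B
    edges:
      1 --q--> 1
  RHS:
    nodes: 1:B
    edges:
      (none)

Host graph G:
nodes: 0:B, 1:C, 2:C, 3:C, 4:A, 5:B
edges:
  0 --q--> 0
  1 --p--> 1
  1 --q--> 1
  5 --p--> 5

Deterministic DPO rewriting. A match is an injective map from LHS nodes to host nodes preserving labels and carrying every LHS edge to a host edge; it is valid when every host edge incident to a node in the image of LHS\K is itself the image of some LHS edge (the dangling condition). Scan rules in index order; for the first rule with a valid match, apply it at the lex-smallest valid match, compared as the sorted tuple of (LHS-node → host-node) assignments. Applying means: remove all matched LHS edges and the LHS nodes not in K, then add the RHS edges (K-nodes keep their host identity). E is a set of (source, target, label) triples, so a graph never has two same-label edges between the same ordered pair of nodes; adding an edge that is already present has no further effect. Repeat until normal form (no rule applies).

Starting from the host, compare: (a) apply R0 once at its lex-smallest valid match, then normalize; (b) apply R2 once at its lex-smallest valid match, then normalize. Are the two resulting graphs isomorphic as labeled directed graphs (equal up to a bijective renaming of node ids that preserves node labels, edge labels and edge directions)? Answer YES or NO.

Answer: YES

Rewrite trace:
branch R0-first: apply at {0↦4, 1↦5, 2↦0} → |E|=3, then 1 more step(s) → NF |V|=3 |E|=2 V={0:B, 1:C, 3:C} E=1-p->1 1-q->1
branch R2-first: apply at {0↦2, 1↦0} → |E|=3, then 1 more step(s) → NF |V|=3 |E|=2 V={0:B, 1:C, 3:C} E=1-p->1 1-q->1
graphs isomorphic (equal up to label-preserving node renaming)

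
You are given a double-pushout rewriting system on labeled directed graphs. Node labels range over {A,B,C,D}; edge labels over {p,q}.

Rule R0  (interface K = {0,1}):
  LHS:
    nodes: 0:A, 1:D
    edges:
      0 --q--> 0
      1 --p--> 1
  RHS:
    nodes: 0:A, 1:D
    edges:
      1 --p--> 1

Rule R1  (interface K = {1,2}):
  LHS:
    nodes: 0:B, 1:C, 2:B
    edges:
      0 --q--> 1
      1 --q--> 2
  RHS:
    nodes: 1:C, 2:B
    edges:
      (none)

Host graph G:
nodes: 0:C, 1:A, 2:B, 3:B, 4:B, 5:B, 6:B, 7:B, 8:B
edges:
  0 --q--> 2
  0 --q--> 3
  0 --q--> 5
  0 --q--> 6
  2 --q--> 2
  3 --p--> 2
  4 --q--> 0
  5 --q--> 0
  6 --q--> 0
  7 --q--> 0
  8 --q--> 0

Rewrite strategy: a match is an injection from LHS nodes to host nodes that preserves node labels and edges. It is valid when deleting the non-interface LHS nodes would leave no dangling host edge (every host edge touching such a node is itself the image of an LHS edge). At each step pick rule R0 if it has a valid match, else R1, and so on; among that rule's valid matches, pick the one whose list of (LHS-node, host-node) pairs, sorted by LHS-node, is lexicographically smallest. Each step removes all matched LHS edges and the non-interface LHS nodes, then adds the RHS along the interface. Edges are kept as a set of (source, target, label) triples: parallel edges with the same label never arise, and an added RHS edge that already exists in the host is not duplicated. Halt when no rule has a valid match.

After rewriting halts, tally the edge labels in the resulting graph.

Answer: p:1 q:2

Derivation:
start.  V:9 E:11  edges: 0-q->2 0-q->3 0-q->5 0-q->6 2-q->2 3-p->2 4-q->0 5-q->0 6-q->0 7-q->0 8-q->0
1. fire R1 via {0↦4, 1↦0, 2↦2}  →  V:8 E:9  edges: 0-q->3 0-q->5 0-q->6 2-q->2 3-p->2 5-q->0 6-q->0 7-q->0 8-q->0
2. fire R1 via {0↦7, 1↦0, 2↦3}  →  V:7 E:7  edges: 0-q->5 0-q->6 2-q->2 3-p->2 5-q->0 6-q->0 8-q->0
3. fire R1 via {0↦8, 1↦0, 2↦5}  →  V:6 E:5  edges: 0-q->6 2-q->2 3-p->2 5-q->0 6-q->0
4. fire R1 via {0↦5, 1↦0, 2↦6}  →  V:5 E:3  edges: 2-q->2 3-p->2 6-q->0
halt: no rule applies after step 4
NF edges: [(2, 2, 'q'), (3, 2, 'p'), (6, 0, 'q')]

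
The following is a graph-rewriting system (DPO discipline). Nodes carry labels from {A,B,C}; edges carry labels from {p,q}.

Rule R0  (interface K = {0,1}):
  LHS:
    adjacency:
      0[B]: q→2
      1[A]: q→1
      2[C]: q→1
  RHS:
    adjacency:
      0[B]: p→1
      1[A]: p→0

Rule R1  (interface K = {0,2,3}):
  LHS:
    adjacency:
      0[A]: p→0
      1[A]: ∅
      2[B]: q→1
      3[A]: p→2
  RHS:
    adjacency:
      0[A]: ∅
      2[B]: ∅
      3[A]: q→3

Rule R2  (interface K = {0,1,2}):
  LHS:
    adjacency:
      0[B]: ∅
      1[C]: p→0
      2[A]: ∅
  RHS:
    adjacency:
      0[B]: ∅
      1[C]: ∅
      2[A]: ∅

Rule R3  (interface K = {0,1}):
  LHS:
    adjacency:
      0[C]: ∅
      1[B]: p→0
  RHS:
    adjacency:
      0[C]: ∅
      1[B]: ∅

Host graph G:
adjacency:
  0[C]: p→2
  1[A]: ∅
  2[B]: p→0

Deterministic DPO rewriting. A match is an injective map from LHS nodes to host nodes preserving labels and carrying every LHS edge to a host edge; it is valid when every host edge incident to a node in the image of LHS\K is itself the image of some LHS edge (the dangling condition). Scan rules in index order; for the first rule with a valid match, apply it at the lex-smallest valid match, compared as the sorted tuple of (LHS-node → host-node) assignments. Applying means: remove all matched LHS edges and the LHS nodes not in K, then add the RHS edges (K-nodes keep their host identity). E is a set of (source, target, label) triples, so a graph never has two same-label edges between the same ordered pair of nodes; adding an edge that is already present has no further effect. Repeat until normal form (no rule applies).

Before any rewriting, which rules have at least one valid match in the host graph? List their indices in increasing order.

R0: no valid match — LHS pattern not found
R1: no valid match — LHS pattern not found
R2: 1 valid match — {0↦2, 1↦0, 2↦1}
R3: 1 valid match — {0↦0, 1↦2}

Answer: [R2,R3]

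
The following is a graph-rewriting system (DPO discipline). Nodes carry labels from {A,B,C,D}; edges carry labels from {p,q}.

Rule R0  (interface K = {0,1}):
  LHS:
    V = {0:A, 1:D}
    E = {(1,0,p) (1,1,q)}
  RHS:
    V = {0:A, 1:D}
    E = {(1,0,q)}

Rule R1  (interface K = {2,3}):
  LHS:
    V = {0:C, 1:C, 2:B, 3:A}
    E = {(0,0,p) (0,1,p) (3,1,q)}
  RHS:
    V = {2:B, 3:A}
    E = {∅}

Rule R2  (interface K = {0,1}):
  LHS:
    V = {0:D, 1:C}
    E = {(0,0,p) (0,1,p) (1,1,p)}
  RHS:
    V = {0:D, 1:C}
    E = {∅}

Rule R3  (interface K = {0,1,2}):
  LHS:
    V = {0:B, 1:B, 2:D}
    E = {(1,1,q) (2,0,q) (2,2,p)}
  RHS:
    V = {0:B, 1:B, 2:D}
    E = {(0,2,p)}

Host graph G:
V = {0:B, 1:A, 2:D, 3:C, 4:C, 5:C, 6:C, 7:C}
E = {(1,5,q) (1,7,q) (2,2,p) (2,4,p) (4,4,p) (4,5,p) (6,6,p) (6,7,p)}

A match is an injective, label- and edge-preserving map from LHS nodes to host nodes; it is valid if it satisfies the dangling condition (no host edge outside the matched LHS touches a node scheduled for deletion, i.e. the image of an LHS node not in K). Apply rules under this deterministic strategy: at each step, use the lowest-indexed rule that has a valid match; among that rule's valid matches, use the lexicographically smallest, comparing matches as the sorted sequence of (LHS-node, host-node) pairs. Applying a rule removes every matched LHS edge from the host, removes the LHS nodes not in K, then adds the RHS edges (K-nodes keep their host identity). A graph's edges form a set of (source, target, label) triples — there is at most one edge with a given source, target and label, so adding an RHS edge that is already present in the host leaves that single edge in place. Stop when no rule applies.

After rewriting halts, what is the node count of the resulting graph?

Answer: 6

Steps:
initial: |V|=8 |E|=8  E = 1-q->5 1-q->7 2-p->2 2-p->4 4-p->4 4-p->5 6-p->6 6-p->7
step 1: apply R1 at {0↦6, 1↦7, 2↦0, 3↦1}  → |V|=6 |E|=5  E = 1-q->5 2-p->2 2-p->4 4-p->4 4-p->5
step 2: apply R2 at {0↦2, 1↦4}  → |V|=6 |E|=2  E = 1-q->5 4-p->5
final graph: no rule applies after step 2
NF nodes: {0:B, 1:A, 2:D, 3:C, 4:C, 5:C}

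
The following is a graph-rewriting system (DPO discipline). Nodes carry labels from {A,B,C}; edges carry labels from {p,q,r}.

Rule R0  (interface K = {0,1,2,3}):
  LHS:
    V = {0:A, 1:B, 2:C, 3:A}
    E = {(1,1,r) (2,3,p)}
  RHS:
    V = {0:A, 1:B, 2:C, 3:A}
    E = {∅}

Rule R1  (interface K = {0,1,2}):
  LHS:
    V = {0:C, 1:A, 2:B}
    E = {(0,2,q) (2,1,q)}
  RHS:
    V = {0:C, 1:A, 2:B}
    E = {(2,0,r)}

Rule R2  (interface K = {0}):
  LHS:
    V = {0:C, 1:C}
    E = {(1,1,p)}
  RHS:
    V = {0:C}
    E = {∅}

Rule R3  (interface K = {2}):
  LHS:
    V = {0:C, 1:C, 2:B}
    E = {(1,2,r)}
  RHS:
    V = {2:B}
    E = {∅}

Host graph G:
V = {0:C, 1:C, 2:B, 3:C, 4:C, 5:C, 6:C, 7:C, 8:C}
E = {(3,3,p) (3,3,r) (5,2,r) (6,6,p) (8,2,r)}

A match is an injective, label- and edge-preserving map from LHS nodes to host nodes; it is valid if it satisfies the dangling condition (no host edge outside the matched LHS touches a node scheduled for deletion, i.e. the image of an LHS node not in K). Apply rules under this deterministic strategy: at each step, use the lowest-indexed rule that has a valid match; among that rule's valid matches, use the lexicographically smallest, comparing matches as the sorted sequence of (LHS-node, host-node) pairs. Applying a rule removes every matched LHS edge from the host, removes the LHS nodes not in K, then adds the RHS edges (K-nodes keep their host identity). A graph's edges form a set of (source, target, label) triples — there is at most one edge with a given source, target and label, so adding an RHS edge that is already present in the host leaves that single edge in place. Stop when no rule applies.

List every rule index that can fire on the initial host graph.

Answer: [R2,R3]

Steps:
R0: no valid match — LHS pattern not found
R1: no valid match — LHS pattern not found
R2: 7 valid matches — {0↦0, 1↦6}, {0↦1, 1↦6}, {0↦3, 1↦6} (+4 more)
R3: 8 valid matches — {0↦0, 1↦5, 2↦2}, {0↦0, 1↦8, 2↦2}, {0↦1, 1↦5, 2↦2} (+5 more)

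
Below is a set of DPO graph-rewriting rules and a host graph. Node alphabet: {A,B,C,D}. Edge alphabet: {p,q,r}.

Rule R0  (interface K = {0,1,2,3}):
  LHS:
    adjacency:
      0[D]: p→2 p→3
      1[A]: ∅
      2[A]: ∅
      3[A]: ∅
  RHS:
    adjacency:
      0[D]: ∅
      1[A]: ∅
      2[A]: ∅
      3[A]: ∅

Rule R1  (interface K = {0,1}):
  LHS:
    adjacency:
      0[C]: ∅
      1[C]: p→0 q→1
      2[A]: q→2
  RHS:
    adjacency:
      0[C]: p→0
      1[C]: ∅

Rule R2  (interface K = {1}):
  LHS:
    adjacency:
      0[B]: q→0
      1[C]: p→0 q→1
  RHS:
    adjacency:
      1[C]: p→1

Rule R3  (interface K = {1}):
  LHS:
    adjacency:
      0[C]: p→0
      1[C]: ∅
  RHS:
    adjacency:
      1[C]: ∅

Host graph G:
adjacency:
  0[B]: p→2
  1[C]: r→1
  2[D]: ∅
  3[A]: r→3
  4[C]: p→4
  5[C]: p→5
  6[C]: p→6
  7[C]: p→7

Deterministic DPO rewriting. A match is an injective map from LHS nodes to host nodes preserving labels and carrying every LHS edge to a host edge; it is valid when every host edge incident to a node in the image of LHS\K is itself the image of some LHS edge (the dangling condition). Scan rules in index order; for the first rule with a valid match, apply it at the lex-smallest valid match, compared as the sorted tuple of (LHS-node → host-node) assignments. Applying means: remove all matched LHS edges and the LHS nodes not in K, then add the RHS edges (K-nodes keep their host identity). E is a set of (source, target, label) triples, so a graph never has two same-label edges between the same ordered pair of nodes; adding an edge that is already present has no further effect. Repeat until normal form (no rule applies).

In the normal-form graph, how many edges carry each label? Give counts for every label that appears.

Answer: p:1 r:2

Rewrite trace:
start.  V:8 E:7  edges: 0-p->2 1-r->1 3-r->3 4-p->4 5-p->5 6-p->6 7-p->7
1. fire R3 via {0↦4, 1↦1}  →  V:7 E:6  edges: 0-p->2 1-r->1 3-r->3 5-p->5 6-p->6 7-p->7
2. fire R3 via {0↦5, 1↦1}  →  V:6 E:5  edges: 0-p->2 1-r->1 3-r->3 6-p->6 7-p->7
3. fire R3 via {0↦6, 1↦1}  →  V:5 E:4  edges: 0-p->2 1-r->1 3-r->3 7-p->7
4. fire R3 via {0↦7, 1↦1}  →  V:4 E:3  edges: 0-p->2 1-r->1 3-r->3
halt: no rule applies after step 4
NF edges: [(0, 2, 'p'), (1, 1, 'r'), (3, 3, 'r')]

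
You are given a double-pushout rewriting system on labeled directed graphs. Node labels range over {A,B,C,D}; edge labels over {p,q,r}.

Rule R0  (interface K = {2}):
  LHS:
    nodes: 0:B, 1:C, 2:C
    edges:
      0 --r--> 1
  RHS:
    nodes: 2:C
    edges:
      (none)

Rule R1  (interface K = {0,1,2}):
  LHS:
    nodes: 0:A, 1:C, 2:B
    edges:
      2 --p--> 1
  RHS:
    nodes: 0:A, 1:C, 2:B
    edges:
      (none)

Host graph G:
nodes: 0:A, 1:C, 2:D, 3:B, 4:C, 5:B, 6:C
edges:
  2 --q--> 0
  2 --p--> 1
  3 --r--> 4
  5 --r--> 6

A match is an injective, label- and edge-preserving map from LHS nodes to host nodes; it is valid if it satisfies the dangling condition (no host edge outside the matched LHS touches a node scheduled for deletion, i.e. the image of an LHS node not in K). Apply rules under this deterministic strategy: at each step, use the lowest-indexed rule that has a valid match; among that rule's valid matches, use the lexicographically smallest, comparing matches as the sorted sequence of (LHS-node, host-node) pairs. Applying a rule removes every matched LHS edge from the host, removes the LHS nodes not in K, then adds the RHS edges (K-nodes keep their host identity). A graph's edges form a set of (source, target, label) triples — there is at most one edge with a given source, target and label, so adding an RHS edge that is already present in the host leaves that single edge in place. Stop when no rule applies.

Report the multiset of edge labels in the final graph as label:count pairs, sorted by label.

start.  V:7 E:4  edges: 2-q->0 2-p->1 3-r->4 5-r->6
1. fire R0 via {0↦3, 1↦4, 2↦1}  →  V:5 E:3  edges: 2-q->0 2-p->1 5-r->6
2. fire R0 via {0↦5, 1↦6, 2↦1}  →  V:3 E:2  edges: 2-q->0 2-p->1
halt: no rule applies after step 2
NF edges: [(2, 0, 'q'), (2, 1, 'p')]

Answer: p:1 q:1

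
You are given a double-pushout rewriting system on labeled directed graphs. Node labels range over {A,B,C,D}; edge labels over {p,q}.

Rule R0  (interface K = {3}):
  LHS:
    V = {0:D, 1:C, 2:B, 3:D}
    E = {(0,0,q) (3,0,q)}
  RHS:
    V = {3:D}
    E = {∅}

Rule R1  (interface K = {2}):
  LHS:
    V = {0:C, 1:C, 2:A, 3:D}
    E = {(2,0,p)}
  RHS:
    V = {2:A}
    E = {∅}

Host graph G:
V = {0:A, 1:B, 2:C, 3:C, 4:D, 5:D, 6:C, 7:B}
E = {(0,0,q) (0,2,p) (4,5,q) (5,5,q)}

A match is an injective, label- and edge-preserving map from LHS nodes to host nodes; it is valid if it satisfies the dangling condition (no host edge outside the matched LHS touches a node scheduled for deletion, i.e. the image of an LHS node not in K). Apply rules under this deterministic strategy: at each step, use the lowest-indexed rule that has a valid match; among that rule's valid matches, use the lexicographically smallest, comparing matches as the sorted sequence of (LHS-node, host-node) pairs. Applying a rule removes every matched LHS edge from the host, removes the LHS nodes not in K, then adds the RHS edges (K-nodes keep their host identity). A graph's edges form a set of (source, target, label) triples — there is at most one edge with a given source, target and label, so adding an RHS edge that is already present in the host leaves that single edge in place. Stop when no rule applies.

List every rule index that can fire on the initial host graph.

Answer: [R0]

Rewrite trace:
R0: 4 valid matches — {0↦5, 1↦3, 2↦1, 3↦4}, {0↦5, 1↦3, 2↦7, 3↦4}, {0↦5, 1↦6, 2↦1, 3↦4} (+1 more)
R1: no valid match — 4 raw matches, all fail dangling condition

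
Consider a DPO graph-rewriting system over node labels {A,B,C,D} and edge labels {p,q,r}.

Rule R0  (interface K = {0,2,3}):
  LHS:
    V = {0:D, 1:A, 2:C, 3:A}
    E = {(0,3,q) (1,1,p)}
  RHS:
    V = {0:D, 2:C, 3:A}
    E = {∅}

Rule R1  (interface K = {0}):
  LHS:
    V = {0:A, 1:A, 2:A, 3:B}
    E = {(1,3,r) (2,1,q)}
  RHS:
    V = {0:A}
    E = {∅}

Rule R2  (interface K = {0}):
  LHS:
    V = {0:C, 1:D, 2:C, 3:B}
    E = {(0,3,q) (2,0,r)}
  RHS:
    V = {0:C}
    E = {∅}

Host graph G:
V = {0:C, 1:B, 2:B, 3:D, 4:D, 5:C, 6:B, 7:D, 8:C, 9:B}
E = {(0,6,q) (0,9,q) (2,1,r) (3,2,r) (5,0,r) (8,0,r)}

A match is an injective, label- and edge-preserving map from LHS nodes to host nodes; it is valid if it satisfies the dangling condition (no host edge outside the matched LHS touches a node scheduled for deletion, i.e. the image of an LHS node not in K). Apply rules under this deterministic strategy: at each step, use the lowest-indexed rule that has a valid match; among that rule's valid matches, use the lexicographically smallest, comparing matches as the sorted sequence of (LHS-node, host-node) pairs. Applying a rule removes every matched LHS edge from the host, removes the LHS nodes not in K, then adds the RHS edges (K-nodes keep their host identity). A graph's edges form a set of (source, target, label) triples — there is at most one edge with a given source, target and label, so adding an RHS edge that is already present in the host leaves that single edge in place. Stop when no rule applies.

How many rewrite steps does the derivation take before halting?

[0] host  ⇒  10 nodes, 6 edges  {0-q->6 0-q->9 2-r->1 3-r->2 5-r->0 8-r->0}
[1] R2 @ {0↦0, 1↦4, 2↦5, 3↦6}  ⇒  7 nodes, 4 edges  {0-q->9 2-r->1 3-r->2 8-r->0}
[2] R2 @ {0↦0, 1↦7, 2↦8, 3↦9}  ⇒  4 nodes, 2 edges  {2-r->1 3-r->2}
halt: no rule applies after step 2

Answer: 2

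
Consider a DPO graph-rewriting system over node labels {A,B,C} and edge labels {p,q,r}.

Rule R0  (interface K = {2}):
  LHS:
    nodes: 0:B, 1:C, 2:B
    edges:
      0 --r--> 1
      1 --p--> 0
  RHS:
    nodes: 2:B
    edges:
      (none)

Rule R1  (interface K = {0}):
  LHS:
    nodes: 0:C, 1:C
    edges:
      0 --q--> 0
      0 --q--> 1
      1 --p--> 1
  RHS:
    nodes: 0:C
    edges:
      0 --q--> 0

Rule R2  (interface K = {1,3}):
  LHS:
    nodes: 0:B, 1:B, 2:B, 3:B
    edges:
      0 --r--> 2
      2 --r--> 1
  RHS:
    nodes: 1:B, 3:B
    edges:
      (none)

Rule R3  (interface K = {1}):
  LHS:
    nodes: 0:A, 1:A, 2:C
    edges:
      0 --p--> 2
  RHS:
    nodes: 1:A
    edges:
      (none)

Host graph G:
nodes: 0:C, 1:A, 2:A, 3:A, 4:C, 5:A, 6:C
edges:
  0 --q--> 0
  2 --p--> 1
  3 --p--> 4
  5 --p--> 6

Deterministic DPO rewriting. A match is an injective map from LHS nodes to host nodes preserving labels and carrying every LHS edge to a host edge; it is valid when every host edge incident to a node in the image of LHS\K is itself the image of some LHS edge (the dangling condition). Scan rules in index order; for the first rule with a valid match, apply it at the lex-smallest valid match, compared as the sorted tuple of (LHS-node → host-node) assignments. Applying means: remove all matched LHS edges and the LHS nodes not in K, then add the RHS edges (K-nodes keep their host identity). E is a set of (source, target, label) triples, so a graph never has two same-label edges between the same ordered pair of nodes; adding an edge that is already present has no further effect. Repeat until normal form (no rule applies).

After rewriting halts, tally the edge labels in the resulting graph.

Answer: p:1 q:1

Rewrite trace:
[0] host  ⇒  7 nodes, 4 edges  {0-q->0 2-p->1 3-p->4 5-p->6}
[1] R3 @ {0↦3, 1↦1, 2↦4}  ⇒  5 nodes, 3 edges  {0-q->0 2-p->1 5-p->6}
[2] R3 @ {0↦5, 1↦1, 2↦6}  ⇒  3 nodes, 2 edges  {0-q->0 2-p->1}
normal form: no rule applies after step 2
NF edges: [(0, 0, 'q'), (2, 1, 'p')]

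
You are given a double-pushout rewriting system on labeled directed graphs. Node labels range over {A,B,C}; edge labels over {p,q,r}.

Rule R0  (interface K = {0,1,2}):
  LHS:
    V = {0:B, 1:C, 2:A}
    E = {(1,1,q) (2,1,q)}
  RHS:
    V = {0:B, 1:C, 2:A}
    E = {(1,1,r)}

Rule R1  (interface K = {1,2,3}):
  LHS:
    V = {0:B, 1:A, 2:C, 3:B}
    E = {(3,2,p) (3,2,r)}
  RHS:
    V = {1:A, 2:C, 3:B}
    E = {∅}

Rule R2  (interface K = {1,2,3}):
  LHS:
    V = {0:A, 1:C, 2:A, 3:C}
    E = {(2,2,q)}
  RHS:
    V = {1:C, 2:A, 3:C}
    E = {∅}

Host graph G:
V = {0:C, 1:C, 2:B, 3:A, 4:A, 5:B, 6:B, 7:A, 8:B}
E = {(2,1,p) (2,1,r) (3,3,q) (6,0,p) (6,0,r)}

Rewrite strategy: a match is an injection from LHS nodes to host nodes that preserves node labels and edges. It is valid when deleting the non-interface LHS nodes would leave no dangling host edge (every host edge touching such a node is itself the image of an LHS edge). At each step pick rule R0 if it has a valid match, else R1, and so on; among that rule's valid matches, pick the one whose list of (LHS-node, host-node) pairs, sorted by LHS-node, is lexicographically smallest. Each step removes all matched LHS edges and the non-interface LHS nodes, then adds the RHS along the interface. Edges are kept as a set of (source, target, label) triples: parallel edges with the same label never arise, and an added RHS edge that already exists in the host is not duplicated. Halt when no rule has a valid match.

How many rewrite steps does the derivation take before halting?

Answer: 3

Derivation:
start.  V:9 E:5  edges: 2-p->1 2-r->1 3-q->3 6-p->0 6-r->0
1. fire R1 via {0↦5, 1↦3, 2↦0, 3↦6}  →  V:8 E:3  edges: 2-p->1 2-r->1 3-q->3
2. fire R1 via {0↦6, 1↦3, 2↦1, 3↦2}  →  V:7 E:1  edges: 3-q->3
3. fire R2 via {0↦4, 1↦0, 2↦3, 3↦1}  →  V:6 E:0  edges: ∅
normal form: no rule applies after step 3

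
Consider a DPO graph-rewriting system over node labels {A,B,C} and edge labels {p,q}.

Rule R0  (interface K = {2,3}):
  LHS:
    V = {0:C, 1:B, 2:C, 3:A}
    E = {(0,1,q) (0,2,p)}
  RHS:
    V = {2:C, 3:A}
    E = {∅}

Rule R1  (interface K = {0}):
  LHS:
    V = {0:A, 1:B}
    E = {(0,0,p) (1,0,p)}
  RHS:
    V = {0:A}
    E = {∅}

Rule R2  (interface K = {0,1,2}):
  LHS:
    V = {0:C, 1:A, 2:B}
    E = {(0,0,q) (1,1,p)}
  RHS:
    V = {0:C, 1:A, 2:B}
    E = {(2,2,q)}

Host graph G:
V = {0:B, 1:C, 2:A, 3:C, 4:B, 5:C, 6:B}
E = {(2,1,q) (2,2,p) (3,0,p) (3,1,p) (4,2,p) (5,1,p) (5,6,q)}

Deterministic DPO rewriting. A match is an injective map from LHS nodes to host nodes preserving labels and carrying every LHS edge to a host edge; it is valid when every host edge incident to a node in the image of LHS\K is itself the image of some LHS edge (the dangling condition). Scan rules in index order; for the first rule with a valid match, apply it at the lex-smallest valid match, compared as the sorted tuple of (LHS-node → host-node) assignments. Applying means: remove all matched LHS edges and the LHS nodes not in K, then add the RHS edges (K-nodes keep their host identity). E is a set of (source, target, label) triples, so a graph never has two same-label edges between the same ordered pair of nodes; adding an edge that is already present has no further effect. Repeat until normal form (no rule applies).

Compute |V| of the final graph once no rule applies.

Answer: 4

Derivation:
[0] host  ⇒  7 nodes, 7 edges  {2-q->1 2-p->2 3-p->0 3-p->1 4-p->2 5-p->1 5-q->6}
[1] R0 @ {0↦5, 1↦6, 2↦1, 3↦2}  ⇒  5 nodes, 5 edges  {2-q->1 2-p->2 3-p->0 3-p->1 4-p->2}
[2] R1 @ {0↦2, 1↦4}  ⇒  4 nodes, 3 edges  {2-q->1 3-p->0 3-p->1}
final graph: no rule applies after step 2
NF nodes: {0:B, 1:C, 2:A, 3:C}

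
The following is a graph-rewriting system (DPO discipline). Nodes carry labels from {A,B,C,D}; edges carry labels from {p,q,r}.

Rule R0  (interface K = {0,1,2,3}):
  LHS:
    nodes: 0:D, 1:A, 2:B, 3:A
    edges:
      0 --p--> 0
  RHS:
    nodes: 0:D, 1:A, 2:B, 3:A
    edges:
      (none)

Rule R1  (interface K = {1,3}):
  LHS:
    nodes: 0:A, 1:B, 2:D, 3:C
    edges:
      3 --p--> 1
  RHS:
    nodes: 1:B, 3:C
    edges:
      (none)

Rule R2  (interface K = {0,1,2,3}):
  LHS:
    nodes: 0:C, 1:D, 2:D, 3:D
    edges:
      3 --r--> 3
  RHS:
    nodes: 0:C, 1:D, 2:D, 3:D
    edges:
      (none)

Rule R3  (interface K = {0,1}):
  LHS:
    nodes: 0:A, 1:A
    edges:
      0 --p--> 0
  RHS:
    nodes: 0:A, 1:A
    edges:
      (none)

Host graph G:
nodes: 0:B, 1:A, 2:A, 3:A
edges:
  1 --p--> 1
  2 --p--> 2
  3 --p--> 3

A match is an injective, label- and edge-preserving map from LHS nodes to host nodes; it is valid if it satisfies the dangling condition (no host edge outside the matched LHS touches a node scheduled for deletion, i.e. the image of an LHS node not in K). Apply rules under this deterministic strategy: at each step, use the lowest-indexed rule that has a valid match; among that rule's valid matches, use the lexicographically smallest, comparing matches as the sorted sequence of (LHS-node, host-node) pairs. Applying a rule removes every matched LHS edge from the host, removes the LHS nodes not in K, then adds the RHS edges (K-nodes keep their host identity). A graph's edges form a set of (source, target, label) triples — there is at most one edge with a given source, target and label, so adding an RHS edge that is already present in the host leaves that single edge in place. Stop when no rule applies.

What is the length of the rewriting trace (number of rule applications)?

initial: |V|=4 |E|=3  E = 1-p->1 2-p->2 3-p->3
step 1: apply R3 at {0↦1, 1↦2}  → |V|=4 |E|=2  E = 2-p->2 3-p->3
step 2: apply R3 at {0↦2, 1↦1}  → |V|=4 |E|=1  E = 3-p->3
step 3: apply R3 at {0↦3, 1↦1}  → |V|=4 |E|=0  E = ∅
final graph: no rule applies after step 3

Answer: 3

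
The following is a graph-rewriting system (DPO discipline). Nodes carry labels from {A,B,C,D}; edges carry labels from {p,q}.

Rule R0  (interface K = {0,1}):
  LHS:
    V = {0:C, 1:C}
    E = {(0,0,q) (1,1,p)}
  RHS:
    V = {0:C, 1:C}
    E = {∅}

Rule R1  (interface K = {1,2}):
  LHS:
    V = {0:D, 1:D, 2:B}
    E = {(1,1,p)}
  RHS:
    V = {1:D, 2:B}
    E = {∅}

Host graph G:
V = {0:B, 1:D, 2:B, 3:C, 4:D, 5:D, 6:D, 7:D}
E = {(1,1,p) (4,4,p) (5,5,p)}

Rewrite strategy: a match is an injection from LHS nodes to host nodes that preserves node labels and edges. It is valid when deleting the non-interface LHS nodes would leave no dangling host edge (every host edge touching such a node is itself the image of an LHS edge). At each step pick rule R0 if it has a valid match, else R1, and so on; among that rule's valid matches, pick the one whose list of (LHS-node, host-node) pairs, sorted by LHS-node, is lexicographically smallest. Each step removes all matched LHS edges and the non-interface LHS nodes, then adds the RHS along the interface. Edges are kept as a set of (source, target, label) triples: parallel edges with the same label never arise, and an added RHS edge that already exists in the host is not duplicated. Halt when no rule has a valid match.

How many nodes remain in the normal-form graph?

initial: |V|=8 |E|=3  E = 1-p->1 4-p->4 5-p->5
step 1: apply R1 at {0↦6, 1↦1, 2↦0}  → |V|=7 |E|=2  E = 4-p->4 5-p->5
step 2: apply R1 at {0↦1, 1↦4, 2↦0}  → |V|=6 |E|=1  E = 5-p->5
step 3: apply R1 at {0↦4, 1↦5, 2↦0}  → |V|=5 |E|=0  E = ∅
normal form: no rule applies after step 3
NF nodes: {0:B, 2:B, 3:C, 5:D, 7:D}

Answer: 5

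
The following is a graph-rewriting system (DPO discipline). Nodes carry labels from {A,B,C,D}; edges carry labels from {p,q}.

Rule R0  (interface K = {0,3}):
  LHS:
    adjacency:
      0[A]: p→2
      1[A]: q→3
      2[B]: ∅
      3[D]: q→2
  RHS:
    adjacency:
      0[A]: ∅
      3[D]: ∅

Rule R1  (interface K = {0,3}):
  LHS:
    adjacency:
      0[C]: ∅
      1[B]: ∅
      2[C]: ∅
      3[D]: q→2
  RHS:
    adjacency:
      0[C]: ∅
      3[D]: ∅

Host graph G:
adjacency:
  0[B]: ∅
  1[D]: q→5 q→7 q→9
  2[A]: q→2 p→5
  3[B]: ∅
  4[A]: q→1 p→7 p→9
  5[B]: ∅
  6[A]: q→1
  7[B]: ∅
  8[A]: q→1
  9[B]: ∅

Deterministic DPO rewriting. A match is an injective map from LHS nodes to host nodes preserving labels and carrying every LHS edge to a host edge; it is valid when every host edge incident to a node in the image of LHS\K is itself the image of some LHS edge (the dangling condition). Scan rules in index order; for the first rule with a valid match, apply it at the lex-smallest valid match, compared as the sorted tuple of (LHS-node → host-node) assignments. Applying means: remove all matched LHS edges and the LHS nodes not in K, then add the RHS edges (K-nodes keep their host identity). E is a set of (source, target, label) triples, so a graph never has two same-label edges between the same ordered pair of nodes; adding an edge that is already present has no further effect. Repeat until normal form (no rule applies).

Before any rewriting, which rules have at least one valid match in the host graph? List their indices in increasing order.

Answer: [R0]

Rewrite trace:
R0: 6 valid matches — {0↦2, 1↦6, 2↦5, 3↦1}, {0↦2, 1↦8, 2↦5, 3↦1}, {0↦4, 1↦6, 2↦7, 3↦1} (+3 more)
R1: no valid match — LHS pattern not found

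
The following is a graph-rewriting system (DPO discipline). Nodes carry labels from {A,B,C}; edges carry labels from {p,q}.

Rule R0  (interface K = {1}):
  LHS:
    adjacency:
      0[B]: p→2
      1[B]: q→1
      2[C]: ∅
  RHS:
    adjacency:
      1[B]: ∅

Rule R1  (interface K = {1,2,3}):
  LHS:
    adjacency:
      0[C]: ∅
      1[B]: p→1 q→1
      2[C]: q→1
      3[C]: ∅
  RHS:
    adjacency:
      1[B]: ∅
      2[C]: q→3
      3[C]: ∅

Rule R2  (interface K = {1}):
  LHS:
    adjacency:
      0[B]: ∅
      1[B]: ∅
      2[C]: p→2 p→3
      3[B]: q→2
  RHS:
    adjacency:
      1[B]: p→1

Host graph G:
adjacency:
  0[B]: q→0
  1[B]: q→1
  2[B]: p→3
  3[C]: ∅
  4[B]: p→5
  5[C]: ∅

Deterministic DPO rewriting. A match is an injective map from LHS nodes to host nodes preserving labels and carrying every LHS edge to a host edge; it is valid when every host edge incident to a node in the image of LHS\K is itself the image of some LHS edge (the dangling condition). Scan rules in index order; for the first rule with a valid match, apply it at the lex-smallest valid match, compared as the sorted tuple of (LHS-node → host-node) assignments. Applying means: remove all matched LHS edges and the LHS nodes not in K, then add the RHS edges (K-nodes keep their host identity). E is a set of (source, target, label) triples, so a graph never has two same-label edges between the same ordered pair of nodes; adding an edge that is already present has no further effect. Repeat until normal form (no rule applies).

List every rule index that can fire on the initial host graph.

Answer: [R0]

Derivation:
R0: 4 valid matches — {0↦2, 1↦0, 2↦3}, {0↦2, 1↦1, 2↦3}, {0↦4, 1↦0, 2↦5} (+1 more)
R1: no valid match — LHS pattern not found
R2: no valid match — LHS pattern not found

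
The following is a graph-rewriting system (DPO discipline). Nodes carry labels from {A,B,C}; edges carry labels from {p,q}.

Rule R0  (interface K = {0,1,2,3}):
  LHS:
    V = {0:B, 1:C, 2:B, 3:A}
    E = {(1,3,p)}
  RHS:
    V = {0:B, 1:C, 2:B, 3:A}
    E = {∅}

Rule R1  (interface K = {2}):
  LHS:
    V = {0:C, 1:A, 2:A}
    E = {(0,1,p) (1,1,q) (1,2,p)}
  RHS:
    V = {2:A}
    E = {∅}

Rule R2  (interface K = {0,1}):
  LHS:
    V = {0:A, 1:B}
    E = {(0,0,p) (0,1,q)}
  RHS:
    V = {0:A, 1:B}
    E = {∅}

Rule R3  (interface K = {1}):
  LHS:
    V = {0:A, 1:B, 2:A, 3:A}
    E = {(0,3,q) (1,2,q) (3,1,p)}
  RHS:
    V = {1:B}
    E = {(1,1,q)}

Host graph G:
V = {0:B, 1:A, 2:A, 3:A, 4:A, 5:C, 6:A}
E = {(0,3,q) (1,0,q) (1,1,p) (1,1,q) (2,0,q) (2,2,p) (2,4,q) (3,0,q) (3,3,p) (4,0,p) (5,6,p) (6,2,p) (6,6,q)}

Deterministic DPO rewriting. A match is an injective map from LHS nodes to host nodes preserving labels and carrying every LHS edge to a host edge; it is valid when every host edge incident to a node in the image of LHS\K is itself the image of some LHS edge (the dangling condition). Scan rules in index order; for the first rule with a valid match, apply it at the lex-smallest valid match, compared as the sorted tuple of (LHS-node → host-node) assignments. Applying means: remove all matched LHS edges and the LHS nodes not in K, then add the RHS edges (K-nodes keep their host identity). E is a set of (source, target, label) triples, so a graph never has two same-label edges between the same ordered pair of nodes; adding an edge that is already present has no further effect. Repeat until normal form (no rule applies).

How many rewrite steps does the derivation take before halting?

initial: |V|=7 |E|=13  E = 0-q->3 1-q->0 1-p->1 1-q->1 2-q->0 2-p->2 2-q->4 3-q->0 3-p->3 4-p->0 5-p->6 6-p->2 6-q->6
step 1: apply R1 at {0↦5, 1↦6, 2↦2}  → |V|=5 |E|=10  E = 0-q->3 1-q->0 1-p->1 1-q->1 2-q->0 2-p->2 2-q->4 3-q->0 3-p->3 4-p->0
step 2: apply R2 at {0↦1, 1↦0}  → |V|=5 |E|=8  E = 0-q->3 1-q->1 2-q->0 2-p->2 2-q->4 3-q->0 3-p->3 4-p->0
step 3: apply R2 at {0↦2, 1↦0}  → |V|=5 |E|=6  E = 0-q->3 1-q->1 2-q->4 3-q->0 3-p->3 4-p->0
step 4: apply R2 at {0↦3, 1↦0}  → |V|=5 |E|=4  E = 0-q->3 1-q->1 2-q->4 4-p->0
step 5: apply R3 at {0↦2, 1↦0, 2↦3, 3↦4}  → |V|=2 |E|=2  E = 0-q->0 1-q->1
final graph: no rule applies after step 5

Answer: 5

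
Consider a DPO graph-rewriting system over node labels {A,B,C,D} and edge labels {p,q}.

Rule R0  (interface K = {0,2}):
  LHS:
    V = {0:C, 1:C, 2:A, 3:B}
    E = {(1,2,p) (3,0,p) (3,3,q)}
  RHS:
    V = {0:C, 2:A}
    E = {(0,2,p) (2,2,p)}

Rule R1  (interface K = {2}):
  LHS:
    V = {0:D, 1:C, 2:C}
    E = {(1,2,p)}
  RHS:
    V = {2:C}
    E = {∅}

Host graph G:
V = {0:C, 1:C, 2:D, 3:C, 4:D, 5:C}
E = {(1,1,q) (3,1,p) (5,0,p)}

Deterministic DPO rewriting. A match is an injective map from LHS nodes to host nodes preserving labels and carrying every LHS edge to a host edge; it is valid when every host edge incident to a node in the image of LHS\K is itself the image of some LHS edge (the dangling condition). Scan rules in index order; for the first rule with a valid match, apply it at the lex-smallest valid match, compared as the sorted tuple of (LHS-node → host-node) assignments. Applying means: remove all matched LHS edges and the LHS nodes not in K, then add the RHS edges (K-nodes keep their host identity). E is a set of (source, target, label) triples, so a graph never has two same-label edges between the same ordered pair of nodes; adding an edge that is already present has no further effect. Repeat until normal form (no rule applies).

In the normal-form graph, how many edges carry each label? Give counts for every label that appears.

initial: |V|=6 |E|=3  E = 1-q->1 3-p->1 5-p->0
step 1: apply R1 at {0↦2, 1↦3, 2↦1}  → |V|=4 |E|=2  E = 1-q->1 5-p->0
step 2: apply R1 at {0↦4, 1↦5, 2↦0}  → |V|=2 |E|=1  E = 1-q->1
halt: no rule applies after step 2
NF edges: [(1, 1, 'q')]

Answer: q:1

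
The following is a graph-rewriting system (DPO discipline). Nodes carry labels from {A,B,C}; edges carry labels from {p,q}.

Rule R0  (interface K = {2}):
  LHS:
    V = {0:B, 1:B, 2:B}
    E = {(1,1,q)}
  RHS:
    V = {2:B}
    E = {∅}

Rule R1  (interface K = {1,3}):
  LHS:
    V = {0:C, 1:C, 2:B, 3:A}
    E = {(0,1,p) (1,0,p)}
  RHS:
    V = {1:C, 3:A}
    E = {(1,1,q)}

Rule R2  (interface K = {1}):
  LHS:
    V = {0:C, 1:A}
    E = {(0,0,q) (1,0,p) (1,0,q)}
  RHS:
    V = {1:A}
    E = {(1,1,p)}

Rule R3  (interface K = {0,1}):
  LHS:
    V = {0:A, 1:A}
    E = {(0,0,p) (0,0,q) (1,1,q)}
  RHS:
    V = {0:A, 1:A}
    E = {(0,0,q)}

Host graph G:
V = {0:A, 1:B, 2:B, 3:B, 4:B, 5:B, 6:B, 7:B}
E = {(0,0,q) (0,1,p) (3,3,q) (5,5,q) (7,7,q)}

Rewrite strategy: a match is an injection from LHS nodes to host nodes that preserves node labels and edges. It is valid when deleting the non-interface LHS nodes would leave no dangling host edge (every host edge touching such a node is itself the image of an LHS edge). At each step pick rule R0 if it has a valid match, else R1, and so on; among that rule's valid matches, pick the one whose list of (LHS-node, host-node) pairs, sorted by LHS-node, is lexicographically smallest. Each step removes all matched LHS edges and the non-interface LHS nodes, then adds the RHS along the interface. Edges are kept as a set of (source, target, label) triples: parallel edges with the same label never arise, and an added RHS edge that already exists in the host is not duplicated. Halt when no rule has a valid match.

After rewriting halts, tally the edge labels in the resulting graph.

start.  V:8 E:5  edges: 0-q->0 0-p->1 3-q->3 5-q->5 7-q->7
1. fire R0 via {0↦2, 1↦3, 2↦1}  →  V:6 E:4  edges: 0-q->0 0-p->1 5-q->5 7-q->7
2. fire R0 via {0↦4, 1↦5, 2↦1}  →  V:4 E:3  edges: 0-q->0 0-p->1 7-q->7
3. fire R0 via {0↦6, 1↦7, 2↦1}  →  V:2 E:2  edges: 0-q->0 0-p->1
normal form: no rule applies after step 3
NF edges: [(0, 0, 'q'), (0, 1, 'p')]

Answer: p:1 q:1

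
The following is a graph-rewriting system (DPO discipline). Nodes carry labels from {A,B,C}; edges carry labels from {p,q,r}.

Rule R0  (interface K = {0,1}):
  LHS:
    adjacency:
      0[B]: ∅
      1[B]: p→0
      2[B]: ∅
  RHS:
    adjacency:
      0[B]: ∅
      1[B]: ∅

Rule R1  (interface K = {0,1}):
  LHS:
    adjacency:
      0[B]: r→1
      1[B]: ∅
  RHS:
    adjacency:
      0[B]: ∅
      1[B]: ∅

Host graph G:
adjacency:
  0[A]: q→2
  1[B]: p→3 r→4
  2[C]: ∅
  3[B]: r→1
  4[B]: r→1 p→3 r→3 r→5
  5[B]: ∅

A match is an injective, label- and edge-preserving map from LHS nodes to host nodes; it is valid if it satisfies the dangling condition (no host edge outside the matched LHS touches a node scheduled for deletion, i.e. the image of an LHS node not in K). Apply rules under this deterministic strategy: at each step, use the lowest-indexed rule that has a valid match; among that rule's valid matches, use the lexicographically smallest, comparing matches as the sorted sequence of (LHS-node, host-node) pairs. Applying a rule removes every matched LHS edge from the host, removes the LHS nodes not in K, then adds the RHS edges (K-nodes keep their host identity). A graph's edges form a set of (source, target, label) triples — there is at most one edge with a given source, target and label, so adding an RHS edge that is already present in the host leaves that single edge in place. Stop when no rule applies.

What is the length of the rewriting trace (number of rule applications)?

initial: |V|=6 |E|=8  E = 0-q->2 1-p->3 1-r->4 3-r->1 4-r->1 4-p->3 4-r->3 4-r->5
step 1: apply R1 at {0↦1, 1↦4}  → |V|=6 |E|=7  E = 0-q->2 1-p->3 3-r->1 4-r->1 4-p->3 4-r->3 4-r->5
step 2: apply R1 at {0↦3, 1↦1}  → |V|=6 |E|=6  E = 0-q->2 1-p->3 4-r->1 4-p->3 4-r->3 4-r->5
step 3: apply R1 at {0↦4, 1↦1}  → |V|=6 |E|=5  E = 0-q->2 1-p->3 4-p->3 4-r->3 4-r->5
step 4: apply R1 at {0↦4, 1↦3}  → |V|=6 |E|=4  E = 0-q->2 1-p->3 4-p->3 4-r->5
step 5: apply R1 at {0↦4, 1↦5}  → |V|=6 |E|=3  E = 0-q->2 1-p->3 4-p->3
step 6: apply R0 at {0↦3, 1↦1, 2↦5}  → |V|=5 |E|=2  E = 0-q->2 4-p->3
step 7: apply R0 at {0↦3, 1↦4, 2↦1}  → |V|=4 |E|=1  E = 0-q->2
normal form: no rule applies after step 7

Answer: 7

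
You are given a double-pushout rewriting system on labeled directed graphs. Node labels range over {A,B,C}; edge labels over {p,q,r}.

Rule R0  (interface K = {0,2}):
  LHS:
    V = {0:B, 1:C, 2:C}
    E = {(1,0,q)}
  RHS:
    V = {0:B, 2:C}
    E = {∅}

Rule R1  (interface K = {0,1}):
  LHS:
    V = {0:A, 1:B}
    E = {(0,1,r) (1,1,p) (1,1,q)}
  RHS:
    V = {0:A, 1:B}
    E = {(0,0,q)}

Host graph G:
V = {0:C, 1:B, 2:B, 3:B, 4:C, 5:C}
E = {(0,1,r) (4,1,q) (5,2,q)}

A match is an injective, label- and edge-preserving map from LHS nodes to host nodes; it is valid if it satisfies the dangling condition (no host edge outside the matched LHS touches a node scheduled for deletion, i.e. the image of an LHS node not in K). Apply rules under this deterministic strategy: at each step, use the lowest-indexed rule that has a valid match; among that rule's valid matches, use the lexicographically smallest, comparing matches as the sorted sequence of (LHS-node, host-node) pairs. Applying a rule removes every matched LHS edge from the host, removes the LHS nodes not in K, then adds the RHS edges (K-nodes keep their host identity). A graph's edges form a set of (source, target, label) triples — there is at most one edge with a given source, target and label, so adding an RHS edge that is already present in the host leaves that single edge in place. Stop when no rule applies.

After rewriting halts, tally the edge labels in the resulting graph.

Answer: r:1

Derivation:
[0] host  ⇒  6 nodes, 3 edges  {0-r->1 4-q->1 5-q->2}
[1] R0 @ {0↦1, 1↦4, 2↦0}  ⇒  5 nodes, 2 edges  {0-r->1 5-q->2}
[2] R0 @ {0↦2, 1↦5, 2↦0}  ⇒  4 nodes, 1 edges  {0-r->1}
normal form: no rule applies after step 2
NF edges: [(0, 1, 'r')]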